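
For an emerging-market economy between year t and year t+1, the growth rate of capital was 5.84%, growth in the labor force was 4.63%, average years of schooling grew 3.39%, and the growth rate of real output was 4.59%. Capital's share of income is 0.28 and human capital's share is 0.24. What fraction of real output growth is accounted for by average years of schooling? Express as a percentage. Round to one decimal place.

17.7%

Average years of schooling contributed 0.24 × 3.39 = 0.8136 pp.
Share of growth = 0.8136 / 4.59 × 100 = 17.725%.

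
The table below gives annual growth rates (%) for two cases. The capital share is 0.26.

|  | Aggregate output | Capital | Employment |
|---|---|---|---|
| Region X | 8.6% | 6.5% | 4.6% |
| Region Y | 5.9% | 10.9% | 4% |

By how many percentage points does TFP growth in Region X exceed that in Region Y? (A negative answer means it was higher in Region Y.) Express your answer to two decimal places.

Labor's share = 1 − 0.26 = 0.74.
Region X: TFP = 8.6 − 1.69 − 3.404 = 3.506%.
Region Y: TFP = 5.9 − 2.834 − 2.96 = 0.106%.
Difference = 3.506 − (0.106) = 3.4 pp.

3.40 percentage points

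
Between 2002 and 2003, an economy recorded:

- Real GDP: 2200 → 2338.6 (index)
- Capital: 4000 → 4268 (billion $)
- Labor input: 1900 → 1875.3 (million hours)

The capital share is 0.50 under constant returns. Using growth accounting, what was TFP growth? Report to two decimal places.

Real GDP growth = (2338.6 − 2200) / 2200 = 6.3%.
Capital growth = (4268 − 4000) / 4000 = 6.7%.
Labor input growth = (1875.3 − 1900) / 1900 = -1.3%.
Labor's share = 1 − 0.5 = 0.5.
Capital: 0.5 × 6.7 = 3.35 pp.
Labor input: 0.5 × (-1.3) = -0.65 pp.
TFP growth = 6.3 − 2.7 = 3.6%.

TFP grew 3.60%.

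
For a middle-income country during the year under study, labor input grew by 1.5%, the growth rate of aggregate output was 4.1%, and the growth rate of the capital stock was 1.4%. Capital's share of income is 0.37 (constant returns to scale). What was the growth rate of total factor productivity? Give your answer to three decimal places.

2.637%

Labor's share = 1 − 0.37 = 0.63.
The capital stock: 0.37 × 1.4 = 0.518 pp.
Labor input: 0.63 × 1.5 = 0.945 pp.
TFP growth = 4.1 − 1.463 = 2.637%.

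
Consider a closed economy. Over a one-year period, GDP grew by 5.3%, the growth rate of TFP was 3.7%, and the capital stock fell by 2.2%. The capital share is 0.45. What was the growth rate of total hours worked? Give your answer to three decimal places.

Total hours worked growth was 4.709%.

Labor's share = 1 − 0.45 = 0.55.
gY = gA + 0.45×(-2.2) + 0.55×g.
0.55×g = 5.3 − 3.7 + 0.99 = 2.59.
g = 2.59 / 0.55 = 4.70909%.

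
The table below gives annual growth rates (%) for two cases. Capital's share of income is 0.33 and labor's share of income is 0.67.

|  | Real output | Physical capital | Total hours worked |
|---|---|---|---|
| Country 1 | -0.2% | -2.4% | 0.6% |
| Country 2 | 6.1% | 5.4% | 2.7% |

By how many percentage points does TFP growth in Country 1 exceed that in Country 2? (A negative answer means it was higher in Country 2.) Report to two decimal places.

Labor's share = 1 − 0.33 = 0.67.
Country 1: TFP = -0.2 + 0.792 − 0.402 = 0.19%.
Country 2: TFP = 6.1 − 1.782 − 1.809 = 2.509%.
Difference = 0.19 − (2.509) = -2.319 pp.

-2.32 percentage points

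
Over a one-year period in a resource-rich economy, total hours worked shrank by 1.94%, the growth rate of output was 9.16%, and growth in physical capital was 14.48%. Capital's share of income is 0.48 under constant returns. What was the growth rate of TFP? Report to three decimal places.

Labor's share = 1 − 0.48 = 0.52.
Physical capital: 0.48 × 14.48 = 6.9504 pp.
Total hours worked: 0.52 × (-1.94) = -1.0088 pp.
TFP growth = 9.16 − 5.9416 = 3.2184%.

TFP grew 3.218%.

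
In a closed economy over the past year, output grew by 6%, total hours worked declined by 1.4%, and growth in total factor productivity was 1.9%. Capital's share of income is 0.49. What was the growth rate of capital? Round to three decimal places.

9.824%

Labor's share = 1 − 0.49 = 0.51.
gY = gA + 0.51×(-1.4) + 0.49×g.
0.49×g = 6 − 1.9 + 0.714 = 4.814.
g = 4.814 / 0.49 = 9.82449%.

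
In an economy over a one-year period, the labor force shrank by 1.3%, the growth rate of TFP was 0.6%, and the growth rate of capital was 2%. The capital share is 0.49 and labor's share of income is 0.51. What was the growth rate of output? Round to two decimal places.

Labor's share = 1 − 0.49 = 0.51.
Capital: 0.49 × 2 = 0.98 pp.
The labor force: 0.51 × (-1.3) = -0.663 pp.
Output growth = 0.6 + 0.317 = 0.917%.

Output growth was 0.92%.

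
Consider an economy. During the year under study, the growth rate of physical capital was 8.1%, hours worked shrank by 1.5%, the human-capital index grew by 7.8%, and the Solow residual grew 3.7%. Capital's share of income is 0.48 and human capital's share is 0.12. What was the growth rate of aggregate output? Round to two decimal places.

Labor's share = 1 − 0.48 − 0.12 = 0.4.
Physical capital: 0.48 × 8.1 = 3.888 pp.
The human-capital index: 0.12 × 7.8 = 0.936 pp.
Hours worked: 0.4 × (-1.5) = -0.6 pp.
Output growth = 3.7 + 4.224 = 7.924%.

7.92%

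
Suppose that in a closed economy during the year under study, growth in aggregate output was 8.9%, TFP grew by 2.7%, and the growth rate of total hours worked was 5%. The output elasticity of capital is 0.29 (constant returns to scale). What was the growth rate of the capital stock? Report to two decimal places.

Labor's share = 1 − 0.29 = 0.71.
gY = gA + 0.71×5 + 0.29×g.
0.29×g = 8.9 − 2.7 − 3.55 = 2.65.
g = 2.65 / 0.29 = 9.1379%.

9.14%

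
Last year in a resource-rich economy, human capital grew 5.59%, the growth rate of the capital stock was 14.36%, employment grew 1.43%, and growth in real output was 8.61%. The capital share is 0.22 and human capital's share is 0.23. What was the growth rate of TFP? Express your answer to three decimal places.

TFP growth was 3.379%.

Labor's share = 1 − 0.22 − 0.23 = 0.55.
The capital stock: 0.22 × 14.36 = 3.1592 pp.
Human capital: 0.23 × 5.59 = 1.2857 pp.
Employment: 0.55 × 1.43 = 0.7865 pp.
TFP growth = 8.61 − 5.2314 = 3.3786%.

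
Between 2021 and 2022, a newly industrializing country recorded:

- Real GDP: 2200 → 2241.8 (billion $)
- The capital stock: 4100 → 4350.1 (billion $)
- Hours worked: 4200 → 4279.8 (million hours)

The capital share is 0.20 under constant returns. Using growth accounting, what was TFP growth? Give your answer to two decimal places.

-0.84%

Real GDP growth = (2241.8 − 2200) / 2200 = 1.9%.
The capital stock growth = (4350.1 − 4100) / 4100 = 6.1%.
Hours worked growth = (4279.8 − 4200) / 4200 = 1.9%.
Labor's share = 1 − 0.2 = 0.8.
The capital stock: 0.2 × 6.1 = 1.22 pp.
Hours worked: 0.8 × 1.9 = 1.52 pp.
TFP growth = 1.9 − 2.74 = -0.84%.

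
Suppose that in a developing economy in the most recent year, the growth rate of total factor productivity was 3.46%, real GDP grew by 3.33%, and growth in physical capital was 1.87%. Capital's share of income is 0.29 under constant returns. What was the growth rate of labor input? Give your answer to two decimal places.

Labor's share = 1 − 0.29 = 0.71.
gY = gA + 0.29×1.87 + 0.71×g.
0.71×g = 3.33 − 3.46 − 0.5423 = -0.6723.
g = -0.6723 / 0.71 = -0.9469%.

-0.95%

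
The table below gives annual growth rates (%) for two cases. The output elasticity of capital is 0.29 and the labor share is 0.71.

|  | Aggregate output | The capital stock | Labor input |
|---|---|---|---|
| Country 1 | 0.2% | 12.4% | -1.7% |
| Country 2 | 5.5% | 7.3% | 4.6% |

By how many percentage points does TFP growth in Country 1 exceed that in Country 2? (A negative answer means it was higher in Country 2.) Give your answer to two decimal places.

Labor's share = 1 − 0.29 = 0.71.
Country 1: TFP = 0.2 − 3.596 + 1.207 = -2.189%.
Country 2: TFP = 5.5 − 2.117 − 3.266 = 0.117%.
Difference = -2.189 − (0.117) = -2.306 pp.

-2.31 percentage points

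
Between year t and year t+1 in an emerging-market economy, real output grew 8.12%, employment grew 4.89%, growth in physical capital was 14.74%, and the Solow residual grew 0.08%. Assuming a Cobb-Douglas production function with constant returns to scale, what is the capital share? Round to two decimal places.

gY = gA + α·gK + (1−α)·gL, so gY − gA − gL = α(gK − gL).
8.12 − 0.08 − 4.89 = α × (14.74 − 4.89).
3.15 = 9.85 α, so α = 0.3198.

α = 0.32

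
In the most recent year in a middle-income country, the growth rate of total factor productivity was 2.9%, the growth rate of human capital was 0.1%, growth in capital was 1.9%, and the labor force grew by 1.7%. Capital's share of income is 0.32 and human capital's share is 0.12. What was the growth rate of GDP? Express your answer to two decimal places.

Labor's share = 1 − 0.32 − 0.12 = 0.56.
Capital: 0.32 × 1.9 = 0.608 pp.
Human capital: 0.12 × 0.1 = 0.012 pp.
The labor force: 0.56 × 1.7 = 0.952 pp.
Output growth = 2.9 + 1.572 = 4.472%.

4.47%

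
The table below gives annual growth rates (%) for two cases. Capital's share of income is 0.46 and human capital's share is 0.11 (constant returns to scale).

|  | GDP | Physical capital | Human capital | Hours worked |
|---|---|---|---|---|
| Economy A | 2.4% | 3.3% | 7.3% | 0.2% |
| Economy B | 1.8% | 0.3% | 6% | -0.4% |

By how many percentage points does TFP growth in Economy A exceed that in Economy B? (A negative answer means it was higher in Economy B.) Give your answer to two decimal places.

-1.18 percentage points

Labor's share = 1 − 0.46 − 0.11 = 0.43.
Economy A: TFP = 2.4 − 1.518 − 0.803 − 0.086 = -0.007%.
Economy B: TFP = 1.8 − 0.138 − 0.66 + 0.172 = 1.174%.
Difference = -0.007 − (1.174) = -1.181 pp.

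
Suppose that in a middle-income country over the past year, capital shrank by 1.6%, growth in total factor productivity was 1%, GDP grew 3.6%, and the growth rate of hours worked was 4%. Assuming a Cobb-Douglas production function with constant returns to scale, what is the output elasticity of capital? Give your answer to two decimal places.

0.25

gY = gA + α·gK + (1−α)·gL, so gY − gA − gL = α(gK − gL).
3.6 − 1 − 4 = α × (-1.6 − 4).
-1.4 = -5.6 α, so α = 0.25.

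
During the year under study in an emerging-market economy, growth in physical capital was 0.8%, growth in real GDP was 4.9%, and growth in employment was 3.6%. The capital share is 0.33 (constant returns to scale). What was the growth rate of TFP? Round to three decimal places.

TFP growth was 2.224%.

Labor's share = 1 − 0.33 = 0.67.
Physical capital: 0.33 × 0.8 = 0.264 pp.
Employment: 0.67 × 3.6 = 2.412 pp.
TFP growth = 4.9 − 2.676 = 2.224%.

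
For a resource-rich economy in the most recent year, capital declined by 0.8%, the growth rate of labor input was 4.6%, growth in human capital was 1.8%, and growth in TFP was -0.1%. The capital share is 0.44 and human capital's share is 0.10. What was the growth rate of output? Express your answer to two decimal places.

Labor's share = 1 − 0.44 − 0.1 = 0.46.
Capital: 0.44 × (-0.8) = -0.352 pp.
Human capital: 0.1 × 1.8 = 0.18 pp.
Labor input: 0.46 × 4.6 = 2.116 pp.
Output growth = -0.1 + 1.944 = 1.844%.

1.84%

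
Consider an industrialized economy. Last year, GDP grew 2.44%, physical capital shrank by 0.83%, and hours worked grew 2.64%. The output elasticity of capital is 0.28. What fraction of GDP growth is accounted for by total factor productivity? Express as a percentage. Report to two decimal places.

Labor's share = 1 − 0.28 = 0.72.
Physical capital: 0.28 × (-0.83) = -0.2324 pp.
Hours worked: 0.72 × 2.64 = 1.9008 pp.
TFP growth = 2.44 − 1.6684 = 0.7716%.
TFP share of growth = 0.7716 / 2.44 × 100 = 31.623%.

Total factor productivity accounted for 31.62% of growth.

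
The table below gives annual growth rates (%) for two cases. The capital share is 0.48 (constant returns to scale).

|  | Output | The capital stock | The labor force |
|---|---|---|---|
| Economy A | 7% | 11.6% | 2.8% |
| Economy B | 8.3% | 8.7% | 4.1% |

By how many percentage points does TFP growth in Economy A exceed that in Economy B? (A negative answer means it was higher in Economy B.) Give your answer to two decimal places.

Labor's share = 1 − 0.48 = 0.52.
Economy A: TFP = 7 − 5.568 − 1.456 = -0.024%.
Economy B: TFP = 8.3 − 4.176 − 2.132 = 1.992%.
Difference = -0.024 − (1.992) = -2.016 pp.

-2.02 percentage points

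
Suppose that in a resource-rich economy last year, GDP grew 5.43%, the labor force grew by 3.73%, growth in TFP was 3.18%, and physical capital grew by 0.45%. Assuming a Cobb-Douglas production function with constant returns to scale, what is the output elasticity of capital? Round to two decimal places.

α = 0.45

gY = gA + α·gK + (1−α)·gL, so gY − gA − gL = α(gK − gL).
5.43 − 3.18 − 3.73 = α × (0.45 − 3.73).
-1.48 = -3.28 α, so α = 0.4512.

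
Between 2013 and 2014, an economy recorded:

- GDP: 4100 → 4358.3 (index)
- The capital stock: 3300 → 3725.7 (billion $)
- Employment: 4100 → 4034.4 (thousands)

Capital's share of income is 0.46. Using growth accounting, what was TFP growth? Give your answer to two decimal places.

GDP growth = (4358.3 − 4100) / 4100 = 6.3%.
The capital stock growth = (3725.7 − 3300) / 3300 = 12.9%.
Employment growth = (4034.4 − 4100) / 4100 = -1.6%.
Labor's share = 1 − 0.46 = 0.54.
The capital stock: 0.46 × 12.9 = 5.934 pp.
Employment: 0.54 × (-1.6) = -0.864 pp.
TFP growth = 6.3 − 5.07 = 1.23%.

1.23%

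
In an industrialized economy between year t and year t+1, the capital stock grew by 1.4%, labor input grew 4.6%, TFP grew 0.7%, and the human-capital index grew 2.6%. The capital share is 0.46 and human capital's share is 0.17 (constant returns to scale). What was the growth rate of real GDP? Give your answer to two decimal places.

Labor's share = 1 − 0.46 − 0.17 = 0.37.
The capital stock: 0.46 × 1.4 = 0.644 pp.
The human-capital index: 0.17 × 2.6 = 0.442 pp.
Labor input: 0.37 × 4.6 = 1.702 pp.
Output growth = 0.7 + 2.788 = 3.488%.

3.49%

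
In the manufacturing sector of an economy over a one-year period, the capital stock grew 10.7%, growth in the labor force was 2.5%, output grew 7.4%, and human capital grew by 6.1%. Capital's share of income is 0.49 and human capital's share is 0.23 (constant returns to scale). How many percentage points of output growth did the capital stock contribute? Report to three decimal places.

Contribution = share × growth = 0.49 × 10.7 = 5.243 pp.

5.243 percentage points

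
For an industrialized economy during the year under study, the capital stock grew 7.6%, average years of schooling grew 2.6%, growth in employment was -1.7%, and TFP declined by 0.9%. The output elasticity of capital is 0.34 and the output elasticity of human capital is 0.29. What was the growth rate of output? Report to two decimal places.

Labor's share = 1 − 0.34 − 0.29 = 0.37.
The capital stock: 0.34 × 7.6 = 2.584 pp.
Average years of schooling: 0.29 × 2.6 = 0.754 pp.
Employment: 0.37 × (-1.7) = -0.629 pp.
Output growth = -0.9 + 2.709 = 1.809%.

1.81%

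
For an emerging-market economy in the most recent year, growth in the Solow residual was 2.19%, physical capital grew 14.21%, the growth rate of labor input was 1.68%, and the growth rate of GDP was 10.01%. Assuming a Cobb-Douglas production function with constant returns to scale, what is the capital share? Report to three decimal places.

gY = gA + α·gK + (1−α)·gL, so gY − gA − gL = α(gK − gL).
10.01 − 2.19 − 1.68 = α × (14.21 − 1.68).
6.14 = 12.53 α, so α = 0.49002.

α = 0.490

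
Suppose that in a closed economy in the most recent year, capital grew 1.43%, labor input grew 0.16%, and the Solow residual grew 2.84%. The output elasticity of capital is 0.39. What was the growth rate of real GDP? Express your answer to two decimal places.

Real GDP grew 3.50%.

Labor's share = 1 − 0.39 = 0.61.
Capital: 0.39 × 1.43 = 0.5577 pp.
Labor input: 0.61 × 0.16 = 0.0976 pp.
Output growth = 2.84 + 0.6553 = 3.4953%.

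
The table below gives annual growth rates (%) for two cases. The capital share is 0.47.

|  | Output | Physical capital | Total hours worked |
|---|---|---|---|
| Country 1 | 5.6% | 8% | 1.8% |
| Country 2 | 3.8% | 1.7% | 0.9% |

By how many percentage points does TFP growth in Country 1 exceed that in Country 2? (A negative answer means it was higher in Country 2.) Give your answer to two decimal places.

Labor's share = 1 − 0.47 = 0.53.
Country 1: TFP = 5.6 − 3.76 − 0.954 = 0.886%.
Country 2: TFP = 3.8 − 0.799 − 0.477 = 2.524%.
Difference = 0.886 − (2.524) = -1.638 pp.

-1.64 percentage points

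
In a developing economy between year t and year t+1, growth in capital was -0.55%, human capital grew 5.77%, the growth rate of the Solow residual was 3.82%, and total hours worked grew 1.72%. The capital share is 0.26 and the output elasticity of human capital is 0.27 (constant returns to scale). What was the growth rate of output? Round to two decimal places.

6.04%

Labor's share = 1 − 0.26 − 0.27 = 0.47.
Capital: 0.26 × (-0.55) = -0.143 pp.
Human capital: 0.27 × 5.77 = 1.5579 pp.
Total hours worked: 0.47 × 1.72 = 0.8084 pp.
Output growth = 3.82 + 2.2233 = 6.0433%.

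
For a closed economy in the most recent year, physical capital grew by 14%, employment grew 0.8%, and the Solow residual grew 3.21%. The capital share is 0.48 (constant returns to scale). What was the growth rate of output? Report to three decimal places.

Output growth was 10.346%.

Labor's share = 1 − 0.48 = 0.52.
Physical capital: 0.48 × 14 = 6.72 pp.
Employment: 0.52 × 0.8 = 0.416 pp.
Output growth = 3.21 + 7.136 = 10.346%.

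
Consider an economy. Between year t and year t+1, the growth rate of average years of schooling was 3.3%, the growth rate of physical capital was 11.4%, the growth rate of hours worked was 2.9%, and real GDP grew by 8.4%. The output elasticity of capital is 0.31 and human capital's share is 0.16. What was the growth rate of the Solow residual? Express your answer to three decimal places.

Labor's share = 1 − 0.31 − 0.16 = 0.53.
Physical capital: 0.31 × 11.4 = 3.534 pp.
Average years of schooling: 0.16 × 3.3 = 0.528 pp.
Hours worked: 0.53 × 2.9 = 1.537 pp.
TFP growth = 8.4 − 5.599 = 2.801%.

The Solow residual growth was 2.801%.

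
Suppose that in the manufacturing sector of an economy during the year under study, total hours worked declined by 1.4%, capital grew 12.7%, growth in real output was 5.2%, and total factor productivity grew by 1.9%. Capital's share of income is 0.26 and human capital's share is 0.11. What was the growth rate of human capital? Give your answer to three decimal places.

Human capital grew 8.000%.

Labor's share = 1 − 0.26 − 0.11 = 0.63.
gY = gA + 0.26×12.7 + 0.63×(-1.4) + 0.11×g.
0.11×g = 5.2 − 1.9 − 2.42 = 0.88.
g = 0.88 / 0.11 = 8%.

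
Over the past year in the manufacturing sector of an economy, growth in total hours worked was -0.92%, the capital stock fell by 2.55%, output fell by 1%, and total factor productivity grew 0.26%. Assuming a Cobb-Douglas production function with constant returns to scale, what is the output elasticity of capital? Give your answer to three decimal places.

gY = gA + α·gK + (1−α)·gL, so gY − gA − gL = α(gK − gL).
-1 − 0.26 + 0.92 = α × (-2.55 − (-0.92)).
-0.34 = -1.63 α, so α = 0.20859.

The output elasticity of capital is 0.209.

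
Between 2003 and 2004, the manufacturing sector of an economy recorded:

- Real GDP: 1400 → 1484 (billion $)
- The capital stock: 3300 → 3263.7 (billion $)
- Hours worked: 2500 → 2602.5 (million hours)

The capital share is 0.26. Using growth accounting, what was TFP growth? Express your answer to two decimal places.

Real GDP growth = (1484 − 1400) / 1400 = 6%.
The capital stock growth = (3263.7 − 3300) / 3300 = -1.1%.
Hours worked growth = (2602.5 − 2500) / 2500 = 4.1%.
Labor's share = 1 − 0.26 = 0.74.
The capital stock: 0.26 × (-1.1) = -0.286 pp.
Hours worked: 0.74 × 4.1 = 3.034 pp.
TFP growth = 6 − 2.748 = 3.252%.

3.25%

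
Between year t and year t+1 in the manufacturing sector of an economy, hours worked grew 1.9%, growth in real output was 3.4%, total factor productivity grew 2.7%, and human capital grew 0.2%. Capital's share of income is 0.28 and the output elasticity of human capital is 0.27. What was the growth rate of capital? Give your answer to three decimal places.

Labor's share = 1 − 0.28 − 0.27 = 0.45.
gY = gA + 0.27×0.2 + 0.45×1.9 + 0.28×g.
0.28×g = 3.4 − 2.7 − 0.909 = -0.209.
g = -0.209 / 0.28 = -0.74643%.

-0.746%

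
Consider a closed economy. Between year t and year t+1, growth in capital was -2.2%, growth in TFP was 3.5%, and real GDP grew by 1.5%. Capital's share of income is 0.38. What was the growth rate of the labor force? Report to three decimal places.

-1.877%

Labor's share = 1 − 0.38 = 0.62.
gY = gA + 0.38×(-2.2) + 0.62×g.
0.62×g = 1.5 − 3.5 + 0.836 = -1.164.
g = -1.164 / 0.62 = -1.87742%.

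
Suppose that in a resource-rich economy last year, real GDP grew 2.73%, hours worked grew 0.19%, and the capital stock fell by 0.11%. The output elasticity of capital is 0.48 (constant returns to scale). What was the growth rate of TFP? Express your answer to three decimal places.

Labor's share = 1 − 0.48 = 0.52.
The capital stock: 0.48 × (-0.11) = -0.0528 pp.
Hours worked: 0.52 × 0.19 = 0.0988 pp.
TFP growth = 2.73 − 0.046 = 2.684%.

TFP growth was 2.684%.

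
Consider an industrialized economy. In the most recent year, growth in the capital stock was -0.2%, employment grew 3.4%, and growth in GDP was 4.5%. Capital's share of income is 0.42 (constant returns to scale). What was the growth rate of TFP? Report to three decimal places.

2.612%

Labor's share = 1 − 0.42 = 0.58.
The capital stock: 0.42 × (-0.2) = -0.084 pp.
Employment: 0.58 × 3.4 = 1.972 pp.
TFP growth = 4.5 − 1.888 = 2.612%.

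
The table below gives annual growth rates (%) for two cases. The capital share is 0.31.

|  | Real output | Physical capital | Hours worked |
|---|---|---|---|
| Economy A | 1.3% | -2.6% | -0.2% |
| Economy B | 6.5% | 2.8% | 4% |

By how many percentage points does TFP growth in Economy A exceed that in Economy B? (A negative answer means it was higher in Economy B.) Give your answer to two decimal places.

Labor's share = 1 − 0.31 = 0.69.
Economy A: TFP = 1.3 + 0.806 + 0.138 = 2.244%.
Economy B: TFP = 6.5 − 0.868 − 2.76 = 2.872%.
Difference = 2.244 − (2.872) = -0.628 pp.

-0.63 percentage points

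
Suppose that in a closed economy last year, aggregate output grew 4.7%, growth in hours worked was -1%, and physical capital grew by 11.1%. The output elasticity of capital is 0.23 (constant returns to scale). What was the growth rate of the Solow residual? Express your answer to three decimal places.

Labor's share = 1 − 0.23 = 0.77.
Physical capital: 0.23 × 11.1 = 2.553 pp.
Hours worked: 0.77 × (-1) = -0.77 pp.
TFP growth = 4.7 − 1.783 = 2.917%.

2.917%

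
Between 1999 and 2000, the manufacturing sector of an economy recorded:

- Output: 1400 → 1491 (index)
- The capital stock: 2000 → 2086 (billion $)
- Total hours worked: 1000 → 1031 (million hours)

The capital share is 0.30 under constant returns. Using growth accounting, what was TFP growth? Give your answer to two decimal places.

Output growth = (1491 − 1400) / 1400 = 6.5%.
The capital stock growth = (2086 − 2000) / 2000 = 4.3%.
Total hours worked growth = (1031 − 1000) / 1000 = 3.1%.
Labor's share = 1 − 0.3 = 0.7.
The capital stock: 0.3 × 4.3 = 1.29 pp.
Total hours worked: 0.7 × 3.1 = 2.17 pp.
TFP growth = 6.5 − 3.46 = 3.04%.

3.04%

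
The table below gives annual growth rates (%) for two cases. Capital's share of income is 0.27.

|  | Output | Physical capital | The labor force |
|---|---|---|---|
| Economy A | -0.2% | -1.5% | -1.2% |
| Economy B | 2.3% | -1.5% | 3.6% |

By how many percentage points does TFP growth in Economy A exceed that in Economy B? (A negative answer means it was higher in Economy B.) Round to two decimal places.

1.00 percentage points

Labor's share = 1 − 0.27 = 0.73.
Economy A: TFP = -0.2 + 0.405 + 0.876 = 1.081%.
Economy B: TFP = 2.3 + 0.405 − 2.628 = 0.077%.
Difference = 1.081 − (0.077) = 1.004 pp.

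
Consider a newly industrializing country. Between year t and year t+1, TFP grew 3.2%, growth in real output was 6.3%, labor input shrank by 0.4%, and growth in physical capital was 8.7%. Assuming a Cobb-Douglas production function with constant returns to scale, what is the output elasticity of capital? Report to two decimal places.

0.38

gY = gA + α·gK + (1−α)·gL, so gY − gA − gL = α(gK − gL).
6.3 − 3.2 + 0.4 = α × (8.7 − (-0.4)).
3.5 = 9.1 α, so α = 0.3846.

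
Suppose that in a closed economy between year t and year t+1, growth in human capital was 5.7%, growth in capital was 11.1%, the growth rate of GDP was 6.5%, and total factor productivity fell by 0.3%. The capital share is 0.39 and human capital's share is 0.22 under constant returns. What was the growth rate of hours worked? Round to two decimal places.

3.12%

Labor's share = 1 − 0.39 − 0.22 = 0.39.
gY = gA + 0.39×11.1 + 0.22×5.7 + 0.39×g.
0.39×g = 6.5 + 0.3 − 5.583 = 1.217.
g = 1.217 / 0.39 = 3.1205%.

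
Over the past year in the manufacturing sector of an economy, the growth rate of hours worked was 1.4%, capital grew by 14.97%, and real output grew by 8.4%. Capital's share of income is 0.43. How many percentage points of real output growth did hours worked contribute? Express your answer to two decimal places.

0.80 percentage points

Labor's share = 1 − 0.43 = 0.57.
Contribution = share × growth = 0.57 × 1.4 = 0.798 pp.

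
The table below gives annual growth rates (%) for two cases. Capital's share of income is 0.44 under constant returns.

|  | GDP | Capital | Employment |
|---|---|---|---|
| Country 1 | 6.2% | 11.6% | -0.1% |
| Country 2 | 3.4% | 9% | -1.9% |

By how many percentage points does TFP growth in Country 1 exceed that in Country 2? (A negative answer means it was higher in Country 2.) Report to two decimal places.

0.65 percentage points

Labor's share = 1 − 0.44 = 0.56.
Country 1: TFP = 6.2 − 5.104 + 0.056 = 1.152%.
Country 2: TFP = 3.4 − 3.96 + 1.064 = 0.504%.
Difference = 1.152 − (0.504) = 0.648 pp.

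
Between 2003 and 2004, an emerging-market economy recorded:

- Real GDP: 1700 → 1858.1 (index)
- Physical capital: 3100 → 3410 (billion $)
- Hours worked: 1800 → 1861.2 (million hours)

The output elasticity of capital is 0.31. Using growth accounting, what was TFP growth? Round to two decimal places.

3.85%

Real GDP growth = (1858.1 − 1700) / 1700 = 9.3%.
Physical capital growth = (3410 − 3100) / 3100 = 10%.
Hours worked growth = (1861.2 − 1800) / 1800 = 3.4%.
Labor's share = 1 − 0.31 = 0.69.
Physical capital: 0.31 × 10 = 3.1 pp.
Hours worked: 0.69 × 3.4 = 2.346 pp.
TFP growth = 9.3 − 5.446 = 3.854%.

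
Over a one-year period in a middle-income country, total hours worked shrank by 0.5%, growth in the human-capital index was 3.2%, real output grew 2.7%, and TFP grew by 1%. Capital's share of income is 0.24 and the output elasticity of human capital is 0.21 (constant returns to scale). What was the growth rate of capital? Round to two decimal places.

Labor's share = 1 − 0.24 − 0.21 = 0.55.
gY = gA + 0.21×3.2 + 0.55×(-0.5) + 0.24×g.
0.24×g = 2.7 − 1 − 0.397 = 1.303.
g = 1.303 / 0.24 = 5.4292%.

5.43%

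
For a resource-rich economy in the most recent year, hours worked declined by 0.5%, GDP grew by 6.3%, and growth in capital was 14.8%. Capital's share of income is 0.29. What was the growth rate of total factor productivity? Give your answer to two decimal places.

Labor's share = 1 − 0.29 = 0.71.
Capital: 0.29 × 14.8 = 4.292 pp.
Hours worked: 0.71 × (-0.5) = -0.355 pp.
TFP growth = 6.3 − 3.937 = 2.363%.

2.36%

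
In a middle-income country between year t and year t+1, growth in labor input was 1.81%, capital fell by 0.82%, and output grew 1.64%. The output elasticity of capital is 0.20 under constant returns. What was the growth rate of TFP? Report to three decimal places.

Labor's share = 1 − 0.2 = 0.8.
Capital: 0.2 × (-0.82) = -0.164 pp.
Labor input: 0.8 × 1.81 = 1.448 pp.
TFP growth = 1.64 − 1.284 = 0.356%.

0.356%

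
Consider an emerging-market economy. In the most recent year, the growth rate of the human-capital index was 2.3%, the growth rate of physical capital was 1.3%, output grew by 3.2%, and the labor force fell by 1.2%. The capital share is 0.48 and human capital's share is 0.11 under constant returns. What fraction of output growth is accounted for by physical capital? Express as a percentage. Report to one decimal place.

19.5%

Physical capital contributed 0.48 × 1.3 = 0.624 pp.
Share of growth = 0.624 / 3.2 × 100 = 19.5%.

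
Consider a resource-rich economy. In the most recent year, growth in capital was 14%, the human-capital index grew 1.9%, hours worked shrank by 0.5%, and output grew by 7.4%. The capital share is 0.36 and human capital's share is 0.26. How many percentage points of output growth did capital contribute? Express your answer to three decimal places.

Contribution = share × growth = 0.36 × 14 = 5.04 pp.

5.040 percentage points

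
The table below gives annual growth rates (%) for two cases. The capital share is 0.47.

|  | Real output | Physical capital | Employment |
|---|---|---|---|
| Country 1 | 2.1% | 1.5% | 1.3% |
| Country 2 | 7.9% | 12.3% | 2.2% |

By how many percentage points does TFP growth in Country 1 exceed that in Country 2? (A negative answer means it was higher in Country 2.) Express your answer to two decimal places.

Labor's share = 1 − 0.47 = 0.53.
Country 1: TFP = 2.1 − 0.705 − 0.689 = 0.706%.
Country 2: TFP = 7.9 − 5.781 − 1.166 = 0.953%.
Difference = 0.706 − (0.953) = -0.247 pp.

-0.25 percentage points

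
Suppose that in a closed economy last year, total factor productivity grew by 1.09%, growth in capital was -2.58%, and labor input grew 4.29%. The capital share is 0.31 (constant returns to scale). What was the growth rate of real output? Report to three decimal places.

Labor's share = 1 − 0.31 = 0.69.
Capital: 0.31 × (-2.58) = -0.7998 pp.
Labor input: 0.69 × 4.29 = 2.9601 pp.
Output growth = 1.09 + 2.1603 = 3.2503%.

Real output grew 3.250%.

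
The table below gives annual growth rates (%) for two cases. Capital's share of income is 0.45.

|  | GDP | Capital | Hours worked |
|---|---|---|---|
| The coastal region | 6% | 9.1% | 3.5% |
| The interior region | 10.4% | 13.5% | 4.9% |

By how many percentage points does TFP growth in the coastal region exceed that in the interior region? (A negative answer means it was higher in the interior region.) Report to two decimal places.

-1.65 percentage points

Labor's share = 1 − 0.45 = 0.55.
The coastal region: TFP = 6 − 4.095 − 1.925 = -0.02%.
The interior region: TFP = 10.4 − 6.075 − 2.695 = 1.63%.
Difference = -0.02 − (1.63) = -1.65 pp.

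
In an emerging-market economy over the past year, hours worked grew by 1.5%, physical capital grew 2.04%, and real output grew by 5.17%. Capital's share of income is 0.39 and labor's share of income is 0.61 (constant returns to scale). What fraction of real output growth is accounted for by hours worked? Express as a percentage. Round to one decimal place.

Hours worked accounted for 17.7% of growth.

Labor's share = 1 − 0.39 = 0.61.
Hours worked contributed 0.61 × 1.5 = 0.915 pp.
Share of growth = 0.915 / 5.17 × 100 = 17.698%.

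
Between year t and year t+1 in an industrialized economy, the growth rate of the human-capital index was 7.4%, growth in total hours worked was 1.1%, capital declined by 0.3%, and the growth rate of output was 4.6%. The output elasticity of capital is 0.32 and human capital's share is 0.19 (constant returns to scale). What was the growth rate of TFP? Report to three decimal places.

Labor's share = 1 − 0.32 − 0.19 = 0.49.
Capital: 0.32 × (-0.3) = -0.096 pp.
The human-capital index: 0.19 × 7.4 = 1.406 pp.
Total hours worked: 0.49 × 1.1 = 0.539 pp.
TFP growth = 4.6 − 1.849 = 2.751%.

2.751%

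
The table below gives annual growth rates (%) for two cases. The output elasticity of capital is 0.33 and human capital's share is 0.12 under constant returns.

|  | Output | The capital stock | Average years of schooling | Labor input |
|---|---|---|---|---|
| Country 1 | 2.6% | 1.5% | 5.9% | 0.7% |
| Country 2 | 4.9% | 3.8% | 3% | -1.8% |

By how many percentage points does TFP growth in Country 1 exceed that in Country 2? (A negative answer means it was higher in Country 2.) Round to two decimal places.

-3.26 percentage points

Labor's share = 1 − 0.33 − 0.12 = 0.55.
Country 1: TFP = 2.6 − 0.495 − 0.708 − 0.385 = 1.012%.
Country 2: TFP = 4.9 − 1.254 − 0.36 + 0.99 = 4.276%.
Difference = 1.012 − (4.276) = -3.264 pp.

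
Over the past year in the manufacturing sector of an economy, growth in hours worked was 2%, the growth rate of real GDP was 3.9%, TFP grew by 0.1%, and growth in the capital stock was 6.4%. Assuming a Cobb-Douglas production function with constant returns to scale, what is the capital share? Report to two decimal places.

gY = gA + α·gK + (1−α)·gL, so gY − gA − gL = α(gK − gL).
3.9 − 0.1 − 2 = α × (6.4 − 2).
1.8 = 4.4 α, so α = 0.4091.

α = 0.41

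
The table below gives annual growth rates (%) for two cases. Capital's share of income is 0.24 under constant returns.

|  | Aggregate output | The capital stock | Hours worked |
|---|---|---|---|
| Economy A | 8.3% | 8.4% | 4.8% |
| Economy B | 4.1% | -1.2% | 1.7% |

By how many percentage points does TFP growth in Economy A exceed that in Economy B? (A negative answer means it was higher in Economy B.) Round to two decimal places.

Labor's share = 1 − 0.24 = 0.76.
Economy A: TFP = 8.3 − 2.016 − 3.648 = 2.636%.
Economy B: TFP = 4.1 + 0.288 − 1.292 = 3.096%.
Difference = 2.636 − (3.096) = -0.46 pp.

-0.46 percentage points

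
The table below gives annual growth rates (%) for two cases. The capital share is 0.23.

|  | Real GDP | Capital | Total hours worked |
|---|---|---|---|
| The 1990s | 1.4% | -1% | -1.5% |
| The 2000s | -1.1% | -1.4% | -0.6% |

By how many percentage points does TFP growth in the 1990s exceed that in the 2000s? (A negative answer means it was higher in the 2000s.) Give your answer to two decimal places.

Labor's share = 1 − 0.23 = 0.77.
The 1990s: TFP = 1.4 + 0.23 + 1.155 = 2.785%.
The 2000s: TFP = -1.1 + 0.322 + 0.462 = -0.316%.
Difference = 2.785 − (-0.316) = 3.101 pp.

3.10 percentage points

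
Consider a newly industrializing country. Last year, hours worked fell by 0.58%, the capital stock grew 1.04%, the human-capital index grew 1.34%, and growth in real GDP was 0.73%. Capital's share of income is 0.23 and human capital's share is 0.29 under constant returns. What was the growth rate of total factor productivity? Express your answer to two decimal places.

Labor's share = 1 − 0.23 − 0.29 = 0.48.
The capital stock: 0.23 × 1.04 = 0.2392 pp.
The human-capital index: 0.29 × 1.34 = 0.3886 pp.
Hours worked: 0.48 × (-0.58) = -0.2784 pp.
TFP growth = 0.73 − 0.3494 = 0.3806%.

0.38%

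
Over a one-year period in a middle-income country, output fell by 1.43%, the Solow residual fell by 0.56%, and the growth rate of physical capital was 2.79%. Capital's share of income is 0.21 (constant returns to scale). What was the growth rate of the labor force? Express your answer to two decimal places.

Labor's share = 1 − 0.21 = 0.79.
gY = gA + 0.21×2.79 + 0.79×g.
0.79×g = -1.43 + 0.56 − 0.5859 = -1.4559.
g = -1.4559 / 0.79 = -1.8429%.

-1.84%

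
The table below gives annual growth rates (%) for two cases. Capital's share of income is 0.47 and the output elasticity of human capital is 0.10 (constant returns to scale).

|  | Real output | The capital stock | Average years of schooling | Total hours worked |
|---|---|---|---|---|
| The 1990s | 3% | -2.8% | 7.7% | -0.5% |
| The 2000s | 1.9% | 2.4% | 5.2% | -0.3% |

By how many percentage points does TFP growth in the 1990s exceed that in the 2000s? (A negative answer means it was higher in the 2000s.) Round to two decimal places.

Labor's share = 1 − 0.47 − 0.1 = 0.43.
The 1990s: TFP = 3 + 1.316 − 0.77 + 0.215 = 3.761%.
The 2000s: TFP = 1.9 − 1.128 − 0.52 + 0.129 = 0.381%.
Difference = 3.761 − (0.381) = 3.38 pp.

3.38 percentage points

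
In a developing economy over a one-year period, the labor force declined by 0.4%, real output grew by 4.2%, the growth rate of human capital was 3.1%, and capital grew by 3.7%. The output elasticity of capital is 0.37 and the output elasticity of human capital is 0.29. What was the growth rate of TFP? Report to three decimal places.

TFP growth was 2.068%.

Labor's share = 1 − 0.37 − 0.29 = 0.34.
Capital: 0.37 × 3.7 = 1.369 pp.
Human capital: 0.29 × 3.1 = 0.899 pp.
The labor force: 0.34 × (-0.4) = -0.136 pp.
TFP growth = 4.2 − 2.132 = 2.068%.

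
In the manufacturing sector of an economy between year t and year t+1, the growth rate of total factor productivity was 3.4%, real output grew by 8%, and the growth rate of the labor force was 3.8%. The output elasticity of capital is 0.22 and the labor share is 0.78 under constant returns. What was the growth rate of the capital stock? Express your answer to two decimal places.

7.44%

Labor's share = 1 − 0.22 = 0.78.
gY = gA + 0.78×3.8 + 0.22×g.
0.22×g = 8 − 3.4 − 2.964 = 1.636.
g = 1.636 / 0.22 = 7.4364%.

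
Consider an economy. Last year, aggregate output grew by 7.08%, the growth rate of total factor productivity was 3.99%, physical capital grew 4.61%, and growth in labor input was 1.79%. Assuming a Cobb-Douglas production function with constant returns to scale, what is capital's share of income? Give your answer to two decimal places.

0.46

gY = gA + α·gK + (1−α)·gL, so gY − gA − gL = α(gK − gL).
7.08 − 3.99 − 1.79 = α × (4.61 − 1.79).
1.3 = 2.82 α, so α = 0.461.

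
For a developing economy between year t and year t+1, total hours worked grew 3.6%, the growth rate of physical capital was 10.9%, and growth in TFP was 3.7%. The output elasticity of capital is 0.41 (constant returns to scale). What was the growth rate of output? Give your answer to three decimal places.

Output grew 10.293%.

Labor's share = 1 − 0.41 = 0.59.
Physical capital: 0.41 × 10.9 = 4.469 pp.
Total hours worked: 0.59 × 3.6 = 2.124 pp.
Output growth = 3.7 + 6.593 = 10.293%.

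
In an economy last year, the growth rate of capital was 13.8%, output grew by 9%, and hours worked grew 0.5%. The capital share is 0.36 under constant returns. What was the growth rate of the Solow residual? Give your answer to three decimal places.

3.712%

Labor's share = 1 − 0.36 = 0.64.
Capital: 0.36 × 13.8 = 4.968 pp.
Hours worked: 0.64 × 0.5 = 0.32 pp.
TFP growth = 9 − 5.288 = 3.712%.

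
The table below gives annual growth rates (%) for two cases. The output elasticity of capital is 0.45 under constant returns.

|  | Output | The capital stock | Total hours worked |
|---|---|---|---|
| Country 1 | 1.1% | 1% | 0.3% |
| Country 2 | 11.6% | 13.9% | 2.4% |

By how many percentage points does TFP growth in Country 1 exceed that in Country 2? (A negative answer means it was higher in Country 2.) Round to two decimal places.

-3.54 percentage points

Labor's share = 1 − 0.45 = 0.55.
Country 1: TFP = 1.1 − 0.45 − 0.165 = 0.485%.
Country 2: TFP = 11.6 − 6.255 − 1.32 = 4.025%.
Difference = 0.485 − (4.025) = -3.54 pp.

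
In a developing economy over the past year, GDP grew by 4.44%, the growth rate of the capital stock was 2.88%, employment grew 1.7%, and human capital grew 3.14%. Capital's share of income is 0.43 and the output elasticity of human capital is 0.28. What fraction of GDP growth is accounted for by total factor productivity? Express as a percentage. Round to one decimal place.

41.2%

Labor's share = 1 − 0.43 − 0.28 = 0.29.
The capital stock: 0.43 × 2.88 = 1.2384 pp.
Human capital: 0.28 × 3.14 = 0.8792 pp.
Employment: 0.29 × 1.7 = 0.493 pp.
TFP growth = 4.44 − 2.6106 = 1.8294%.
TFP share of growth = 1.8294 / 4.44 × 100 = 41.203%.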